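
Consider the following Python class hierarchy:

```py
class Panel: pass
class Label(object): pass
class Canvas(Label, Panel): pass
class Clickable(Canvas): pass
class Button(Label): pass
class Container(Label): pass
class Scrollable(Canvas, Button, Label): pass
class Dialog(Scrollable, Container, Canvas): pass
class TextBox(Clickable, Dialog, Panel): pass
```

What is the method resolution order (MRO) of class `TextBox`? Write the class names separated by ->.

TextBox -> Clickable -> Dialog -> Scrollable -> Container -> Canvas -> Button -> Label -> Panel -> object

L[TextBox] = TextBox + merge(L[Clickable], L[Dialog], L[Panel], [Clickable Dialog Panel])
  take Clickable:  [Clickable Canvas Label Panel object] + [Dialog Scrollable Container Canvas Button Label Panel object] + [Panel object] + [Clickable Dialog Panel]
  take Dialog:  [Canvas Label Panel object] + [Dialog Scrollable Container Canvas Button Label Panel object] + [Panel object] + [Dialog Panel]
  take Scrollable:  [Canvas Label Panel object] + [Scrollable Container Canvas Button Label Panel object] + [Panel object] + [Panel]
  take Container:  [Canvas Label Panel object] + [Container Canvas Button Label Panel object] + [Panel object] + [Panel]
  take Canvas:  [Canvas Label Panel object] + [Canvas Button Label Panel object] + [Panel object] + [Panel]
  take Button:  [Label Panel object] + [Button Label Panel object] + [Panel object] + [Panel]
  take Label:  [Label Panel object] + [Label Panel object] + [Panel object] + [Panel]
  take Panel:  [Panel object] + [Panel object] + [Panel object] + [Panel]
  take object:  [object] + [object] + [object]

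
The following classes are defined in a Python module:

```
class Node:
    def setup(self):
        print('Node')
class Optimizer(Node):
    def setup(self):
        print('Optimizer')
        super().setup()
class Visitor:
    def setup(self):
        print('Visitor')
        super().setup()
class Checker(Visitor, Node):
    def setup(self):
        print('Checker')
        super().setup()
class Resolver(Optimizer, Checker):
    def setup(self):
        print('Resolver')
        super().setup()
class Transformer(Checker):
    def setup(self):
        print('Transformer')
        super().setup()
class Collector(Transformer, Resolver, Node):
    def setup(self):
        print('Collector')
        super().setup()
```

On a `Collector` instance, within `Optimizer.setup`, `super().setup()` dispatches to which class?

Checker

L[Collector] = Collector + merge(L[Transformer], L[Resolver], L[Node], [Transformer Resolver Node])
  take Transformer:  [Transformer Checker Visitor Node object] + [Resolver Optimizer Checker Visitor Node object] + [Node object] + [Transformer Resolver Node]
  take Resolver:  [Checker Visitor Node object] + [Resolver Optimizer Checker Visitor Node object] + [Node object] + [Resolver Node]
  take Optimizer:  [Checker Visitor Node object] + [Optimizer Checker Visitor Node object] + [Node object] + [Node]
  take Checker:  [Checker Visitor Node object] + [Checker Visitor Node object] + [Node object] + [Node]
  take Visitor:  [Visitor Node object] + [Visitor Node object] + [Node object] + [Node]
  take Node:  [Node object] + [Node object] + [Node object] + [Node]
  take object:  [object] + [object] + [object]
MRO: Collector Transformer Resolver Optimizer Checker Visitor Node object
super() in Optimizer.setup on a Collector instance goes to the class after Optimizer in Collector's MRO: Checker.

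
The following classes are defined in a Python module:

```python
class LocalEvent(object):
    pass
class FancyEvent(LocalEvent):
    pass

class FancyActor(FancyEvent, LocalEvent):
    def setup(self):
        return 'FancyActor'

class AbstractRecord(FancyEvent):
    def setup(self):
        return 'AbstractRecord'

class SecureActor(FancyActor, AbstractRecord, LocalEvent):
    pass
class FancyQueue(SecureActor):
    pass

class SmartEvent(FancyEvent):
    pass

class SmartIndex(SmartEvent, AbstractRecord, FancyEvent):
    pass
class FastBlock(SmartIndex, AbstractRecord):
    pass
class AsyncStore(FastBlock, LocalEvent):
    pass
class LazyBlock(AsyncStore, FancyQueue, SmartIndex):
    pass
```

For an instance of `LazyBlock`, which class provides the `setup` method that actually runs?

FancyActor

L[LazyBlock] = LazyBlock + merge(L[AsyncStore], L[FancyQueue], L[SmartIndex], [AsyncStore FancyQueue SmartIndex])
  take AsyncStore:  [AsyncStore FastBlock SmartIndex SmartEvent AbstractRecord FancyEvent LocalEvent object] + [FancyQueue SecureActor FancyActor AbstractRecord FancyEvent LocalEvent object] + [SmartIndex SmartEvent AbstractRecord FancyEvent LocalEvent object] + [AsyncStore FancyQueue SmartIndex]
  take FastBlock:  [FastBlock SmartIndex SmartEvent AbstractRecord FancyEvent LocalEvent object] + [FancyQueue SecureActor FancyActor AbstractRecord FancyEvent LocalEvent object] + [SmartIndex SmartEvent AbstractRecord FancyEvent LocalEvent object] + [FancyQueue SmartIndex]
  take FancyQueue:  [SmartIndex SmartEvent AbstractRecord FancyEvent LocalEvent object] + [FancyQueue SecureActor FancyActor AbstractRecord FancyEvent LocalEvent object] + [SmartIndex SmartEvent AbstractRecord FancyEvent LocalEvent object] + [FancyQueue SmartIndex]
  take SmartIndex:  [SmartIndex SmartEvent AbstractRecord FancyEvent LocalEvent object] + [SecureActor FancyActor AbstractRecord FancyEvent LocalEvent object] + [SmartIndex SmartEvent AbstractRecord FancyEvent LocalEvent object] + [SmartIndex]
  take SmartEvent:  [SmartEvent AbstractRecord FancyEvent LocalEvent object] + [SecureActor FancyActor AbstractRecord FancyEvent LocalEvent object] + [SmartEvent AbstractRecord FancyEvent LocalEvent object]
  take SecureActor:  [AbstractRecord FancyEvent LocalEvent object] + [SecureActor FancyActor AbstractRecord FancyEvent LocalEvent object] + [AbstractRecord FancyEvent LocalEvent object]
  take FancyActor:  [AbstractRecord FancyEvent LocalEvent object] + [FancyActor AbstractRecord FancyEvent LocalEvent object] + [AbstractRecord FancyEvent LocalEvent object]
  take AbstractRecord:  [AbstractRecord FancyEvent LocalEvent object] + [AbstractRecord FancyEvent LocalEvent object] + [AbstractRecord FancyEvent LocalEvent object]
  take FancyEvent:  [FancyEvent LocalEvent object] + [FancyEvent LocalEvent object] + [FancyEvent LocalEvent object]
  take LocalEvent:  [LocalEvent object] + [LocalEvent object] + [LocalEvent object]
  take object:  [object] + [object] + [object]
MRO: LazyBlock AsyncStore FastBlock FancyQueue SmartIndex SmartEvent SecureActor FancyActor AbstractRecord FancyEvent LocalEvent object
setup is defined in: AbstractRecord, FancyActor. First along the MRO is FancyActor.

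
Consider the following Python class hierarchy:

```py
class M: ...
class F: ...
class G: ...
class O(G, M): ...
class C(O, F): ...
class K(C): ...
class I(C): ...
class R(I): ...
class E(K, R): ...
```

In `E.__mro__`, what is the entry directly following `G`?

M

L[E] = E + merge(L[K], L[R], [K R])
  take K:  [K C O G M F object] + [R I C O G M F object] + [K R]
  take R:  [C O G M F object] + [R I C O G M F object] + [R]
  take I:  [C O G M F object] + [I C O G M F object]
  take C:  [C O G M F object] + [C O G M F object]
  take O:  [O G M F object] + [O G M F object]
  take G:  [G M F object] + [G M F object]
  take M:  [M F object] + [M F object]
  take F:  [F object] + [F object]
  take object:  [object] + [object]
MRO: E K R I C O G M F object
G is at position 6; next is M.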